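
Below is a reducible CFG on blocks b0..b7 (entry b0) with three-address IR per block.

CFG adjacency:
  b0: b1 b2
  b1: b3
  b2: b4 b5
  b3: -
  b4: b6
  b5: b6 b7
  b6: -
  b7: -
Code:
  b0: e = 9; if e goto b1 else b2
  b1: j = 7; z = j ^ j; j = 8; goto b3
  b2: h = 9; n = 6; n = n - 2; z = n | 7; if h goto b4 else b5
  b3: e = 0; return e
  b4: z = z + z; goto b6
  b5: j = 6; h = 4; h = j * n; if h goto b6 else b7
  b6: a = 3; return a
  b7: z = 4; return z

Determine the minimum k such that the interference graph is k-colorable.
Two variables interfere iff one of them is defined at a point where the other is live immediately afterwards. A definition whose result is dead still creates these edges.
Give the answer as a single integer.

Answer: 3

Analysis:
def/use:
  b0 def {e} use ∅
  b1 def {j,z} use ∅
  b2 def {h,n,z} use ∅
  b3 def {e} use ∅
  b4 def {z} use {z}
  b5 def {h,j} use {n}
  b6 def {a} use ∅
  b7 def {z} use ∅

Live sets:
  b0 li=∅ lo=∅
  b1 li=∅ lo=∅
  b2 li=∅ lo={n,z}
  b3 li=∅ lo=∅
  b4 li={z} lo=∅
  b5 li={n} lo=∅
  b6 li=∅ lo=∅
  b7 li=∅ lo=∅

Conflict graph:
  a: ∅
  e: ∅
  h: {j,n,z}
  j: {h,n}
  n: {h,j,z}
  z: {h,n}

Registers:
  {h,j,n} pairwise interfere (3-clique) ⇒ χ ≥ 3
  3-colouring: r0={a,e,h}  r1={n}  r2={j,z}
  χ = 3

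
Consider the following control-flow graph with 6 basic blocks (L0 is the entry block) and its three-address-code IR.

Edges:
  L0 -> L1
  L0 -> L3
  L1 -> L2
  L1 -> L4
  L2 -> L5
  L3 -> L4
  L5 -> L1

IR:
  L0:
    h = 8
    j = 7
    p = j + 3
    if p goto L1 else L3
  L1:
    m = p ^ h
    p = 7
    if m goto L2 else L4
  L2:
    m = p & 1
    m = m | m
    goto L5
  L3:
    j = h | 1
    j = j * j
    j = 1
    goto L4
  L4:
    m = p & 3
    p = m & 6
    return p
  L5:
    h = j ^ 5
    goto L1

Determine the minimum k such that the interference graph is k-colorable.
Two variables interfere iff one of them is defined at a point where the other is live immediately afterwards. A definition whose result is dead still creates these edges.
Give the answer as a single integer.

Answer: 3

Analysis:
def/use:
  L0 def {h,j,p} use ∅
  L1 def {m,p} use {h,p}
  L2 def {m} use {p}
  L3 def {j} use {h}
  L4 def {m,p} use {p}
  L5 def {h} use {j}

Liveness:
  L0 li=∅ lo={h,j,p}
  L1 li={h,j,p} lo={j,p}
  L2 li={j,p} lo={j,p}
  L3 li={h,p} lo={p}
  L4 li={p} lo=∅
  L5 li={j,p} lo={h,j,p}

Interfere edges:
  h — {j,p}
  j — {h,m,p}
  m — {j,p}
  p — {h,j,m}

Colouring:
  clique {h,j,p} ⇒ need ≥ 3
  3-colouring: R0={j}  R1={p}  R2={h,m}
  χ = 3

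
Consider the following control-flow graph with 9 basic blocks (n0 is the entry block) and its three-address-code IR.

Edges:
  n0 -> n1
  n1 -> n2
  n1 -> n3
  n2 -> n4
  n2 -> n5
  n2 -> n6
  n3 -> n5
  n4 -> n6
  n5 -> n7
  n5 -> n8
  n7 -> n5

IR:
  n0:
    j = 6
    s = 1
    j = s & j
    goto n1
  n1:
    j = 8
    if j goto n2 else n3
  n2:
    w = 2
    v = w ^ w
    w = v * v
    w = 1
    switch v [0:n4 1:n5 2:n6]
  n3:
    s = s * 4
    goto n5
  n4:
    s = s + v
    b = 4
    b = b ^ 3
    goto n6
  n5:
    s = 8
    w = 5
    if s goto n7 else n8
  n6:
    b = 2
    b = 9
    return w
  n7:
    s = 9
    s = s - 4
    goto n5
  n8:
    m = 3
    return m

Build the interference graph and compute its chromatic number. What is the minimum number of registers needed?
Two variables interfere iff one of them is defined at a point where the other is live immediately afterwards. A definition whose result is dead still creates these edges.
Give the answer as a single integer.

Block summaries:
  n0 def {j,s} use ∅
  n1 def {j} use ∅
  n2 def {v,w} use ∅
  n3 def {s} use {s}
  n4 def {b,s} use {s,v}
  n5 def {s,w} use ∅
  n6 def {b} use {w}
  n7 def {s} use ∅
  n8 def {m} use ∅

Live sets:
  live n0: ∅→{s}
  live n1: {s}→{s}
  live n2: {s}→{s,v,w}
  live n3: {s}→∅
  live n4: {s,v,w}→{w}
  live n5: ∅→∅
  live n6: {w}→∅
  live n7: ∅→∅
  live n8: ∅→∅

Interference:
  b — {w}
  j — {s}
  m — ∅
  s — {j,v,w}
  v — {s,w}
  w — {b,s,v}

Colouring:
  clique {s,v,w} ⇒ need ≥ 3
  assign b→r0 j→r1 m→r0 s→r0 v→r2 w→r1 — no edge inside a register ⇒ χ ≤ 3
  χ = 3

Answer: 3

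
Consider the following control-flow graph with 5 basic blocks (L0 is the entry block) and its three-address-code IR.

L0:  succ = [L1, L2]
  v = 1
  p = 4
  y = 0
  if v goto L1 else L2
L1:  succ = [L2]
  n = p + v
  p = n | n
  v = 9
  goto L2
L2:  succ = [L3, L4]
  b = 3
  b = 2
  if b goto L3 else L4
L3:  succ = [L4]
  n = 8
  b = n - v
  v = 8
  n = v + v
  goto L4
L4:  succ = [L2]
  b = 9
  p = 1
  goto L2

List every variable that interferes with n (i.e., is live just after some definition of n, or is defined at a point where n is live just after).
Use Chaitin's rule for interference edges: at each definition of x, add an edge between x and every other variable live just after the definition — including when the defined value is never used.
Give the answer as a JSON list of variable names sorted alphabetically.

Per-block:
  L0 def {p,v,y} use ∅
  L1 def {n,p,v} use {p,v}
  L2 def {b} use ∅
  L3 def {b,n,v} use {v}
  L4 def {b,p} use ∅

Live sets:
  L0: in=∅ out={p,v}
  L1: in={p,v} out={v}
  L2: in={v} out={v}
  L3: in={v} out={v}
  L4: in={v} out={v}

Interference:
  b↔{v}
  n↔{v}
  p↔{v,y}
  v↔{b,n,p,y}
  y↔{p,v}

N(n) = ["v"]

Answer: ["v"]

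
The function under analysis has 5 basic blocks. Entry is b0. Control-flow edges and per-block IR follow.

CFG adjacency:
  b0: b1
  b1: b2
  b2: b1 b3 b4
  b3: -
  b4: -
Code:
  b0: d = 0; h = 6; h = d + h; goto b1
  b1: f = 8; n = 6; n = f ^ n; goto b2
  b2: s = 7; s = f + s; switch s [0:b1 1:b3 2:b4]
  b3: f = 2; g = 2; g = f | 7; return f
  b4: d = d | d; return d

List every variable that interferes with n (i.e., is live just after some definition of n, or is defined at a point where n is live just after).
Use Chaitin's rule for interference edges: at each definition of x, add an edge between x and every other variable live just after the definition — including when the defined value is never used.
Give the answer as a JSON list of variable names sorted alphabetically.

Per-block:
  b0 def {d,h} use ∅
  b1 def {f,n} use ∅
  b2 def {s} use {f}
  b3 def {f,g} use ∅
  b4 def {d} use {d}

Liveness:
  b0: in=∅ out={d}
  b1: in={d} out={d,f}
  b2: in={d,f} out={d}
  b3: in=∅ out=∅
  b4: in={d} out=∅

Interference:
  d — {f,h,n,s}
  f — {d,g,n,s}
  g — {f}
  h — {d}
  n — {d,f}
  s — {d,f}

N(n) = ["d", "f"]

Answer: ["d", "f"]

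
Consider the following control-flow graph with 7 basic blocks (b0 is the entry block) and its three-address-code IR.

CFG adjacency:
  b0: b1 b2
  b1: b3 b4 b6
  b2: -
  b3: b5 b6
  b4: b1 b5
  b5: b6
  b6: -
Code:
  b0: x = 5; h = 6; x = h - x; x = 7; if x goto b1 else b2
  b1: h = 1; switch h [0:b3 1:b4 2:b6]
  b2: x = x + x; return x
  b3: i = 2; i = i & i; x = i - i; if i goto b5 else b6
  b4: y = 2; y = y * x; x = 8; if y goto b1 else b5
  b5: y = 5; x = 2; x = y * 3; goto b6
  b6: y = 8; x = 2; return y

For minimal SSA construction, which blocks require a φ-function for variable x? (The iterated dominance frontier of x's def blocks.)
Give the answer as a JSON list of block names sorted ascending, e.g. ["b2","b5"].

idom tree: b1←b0 b2←b0 b3←b1 b4←b1 b5←b1 b6←b1
Dom at joins:
  b1: preds {b0,b4}: {b0} ∩ {b0,b1,b4} = {b0}; idom=b0
  b5: preds {b3,b4}: {b0,b1,b3} ∩ {b0,b1,b4} = {b0,b1}; idom=b1
  b6: preds {b1,b3,b5}: {b0,b1} ∩ {b0,b1,b3} ∩ {b0,b1,b5} = {b0,b1}; idom=b1

DF derivation:
  b1←b0: walk · to b0
  b1←b4: walk b4→b1 to b0
  b5←b3: walk b3 to b1
  b5←b4: walk b4 to b1
  b6←b1: walk · to b1
  b6←b3: walk b3 to b1
  b6←b5: walk b5 to b1
  b0 → ∅
  b1 → {b1}
  b2 → ∅
  b3 → {b5,b6}
  b4 → {b1,b5}
  b5 → {b6}
  b6 → ∅

φ for x: defs {b0,b2,b3,b4,b5,b6}
  DF⁺ = {b1,b5,b6}

Answer: ["b1", "b5", "b6"]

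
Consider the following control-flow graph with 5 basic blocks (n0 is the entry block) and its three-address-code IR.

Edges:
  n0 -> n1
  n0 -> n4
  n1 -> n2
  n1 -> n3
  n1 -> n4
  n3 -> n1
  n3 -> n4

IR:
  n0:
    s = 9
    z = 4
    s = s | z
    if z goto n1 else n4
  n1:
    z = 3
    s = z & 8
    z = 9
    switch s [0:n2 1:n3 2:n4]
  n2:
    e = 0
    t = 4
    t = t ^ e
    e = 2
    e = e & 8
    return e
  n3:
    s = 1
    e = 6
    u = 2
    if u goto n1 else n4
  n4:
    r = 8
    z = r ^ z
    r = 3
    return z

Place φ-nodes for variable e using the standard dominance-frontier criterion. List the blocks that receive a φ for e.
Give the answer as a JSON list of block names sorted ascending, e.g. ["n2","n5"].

Answer: ["n1", "n4"]

Derivation:
idom tree: n1←n0 n2←n1 n3←n1 n4←n0
Dom∩ at merges:
  n1: preds {n0,n3}: {n0} ∩ {n0,n1,n3} = {n0}; idom=n0
  n4: preds {n0,n1,n3}: {n0} ∩ {n0,n1} ∩ {n0,n1,n3} = {n0}; idom=n0

DF derivation:
  n1←n0: walk · to n0
  n1←n3: walk n3→n1 to n0
  n4←n0: walk · to n0
  n4←n1: walk n1 to n0
  n4←n3: walk n3→n1 to n0
  n0 → ∅
  n1 → {n1,n4}
  n2 → ∅
  n3 → {n1,n4}
  n4 → ∅

φ for e: defs {n2,n3}
  DF⁺ = {n1,n4}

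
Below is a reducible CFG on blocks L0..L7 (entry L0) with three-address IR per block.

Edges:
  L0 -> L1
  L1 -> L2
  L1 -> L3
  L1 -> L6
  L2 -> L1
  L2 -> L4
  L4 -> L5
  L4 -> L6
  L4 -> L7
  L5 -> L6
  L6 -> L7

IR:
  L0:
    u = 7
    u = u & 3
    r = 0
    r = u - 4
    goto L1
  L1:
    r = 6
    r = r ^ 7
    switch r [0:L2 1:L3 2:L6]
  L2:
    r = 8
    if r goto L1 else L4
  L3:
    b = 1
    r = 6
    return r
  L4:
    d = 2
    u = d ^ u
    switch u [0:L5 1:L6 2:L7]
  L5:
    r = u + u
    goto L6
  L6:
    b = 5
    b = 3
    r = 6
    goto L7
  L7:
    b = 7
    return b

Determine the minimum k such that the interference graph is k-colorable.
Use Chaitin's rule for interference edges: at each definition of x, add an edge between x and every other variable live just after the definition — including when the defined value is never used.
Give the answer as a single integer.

Answer: 2

Analysis:
Per-block:
  L0: def={r,u} ue=∅
  L1: def={r} ue=∅
  L2: def={r} ue=∅
  L3: def={b,r} ue=∅
  L4: def={d,u} ue={u}
  L5: def={r} ue={u}
  L6: def={b,r} ue=∅
  L7: def={b} ue=∅

Backward fixpoint:
  L0: in=∅ out={u}
  L1: in={u} out={u}
  L2: in={u} out={u}
  L3: in=∅ out=∅
  L4: in={u} out={u}
  L5: in={u} out=∅
  L6: in=∅ out=∅
  L7: in=∅ out=∅

Interfere edges:
  b — ∅
  d — {u}
  r — {u}
  u — {d,r}

Chromatic number:
  clique {d,u} ⇒ need ≥ 2
  2-colouring: c0={b,u}  c1={d,r}
  χ = 2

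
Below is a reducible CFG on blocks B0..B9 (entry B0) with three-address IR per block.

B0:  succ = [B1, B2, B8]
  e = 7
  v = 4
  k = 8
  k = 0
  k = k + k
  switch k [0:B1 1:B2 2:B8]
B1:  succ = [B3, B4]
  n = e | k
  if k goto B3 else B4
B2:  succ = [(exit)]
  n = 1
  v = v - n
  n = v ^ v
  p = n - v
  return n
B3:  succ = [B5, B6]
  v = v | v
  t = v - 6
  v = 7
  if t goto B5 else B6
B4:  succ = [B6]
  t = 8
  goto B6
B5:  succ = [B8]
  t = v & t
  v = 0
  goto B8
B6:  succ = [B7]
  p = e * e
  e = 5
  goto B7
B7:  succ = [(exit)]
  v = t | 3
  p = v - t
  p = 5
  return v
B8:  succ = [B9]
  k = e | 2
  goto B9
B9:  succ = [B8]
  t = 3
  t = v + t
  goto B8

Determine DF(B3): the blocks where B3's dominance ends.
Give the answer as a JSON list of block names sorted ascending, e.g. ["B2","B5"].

Answer: ["B6", "B8"]

Analysis:
idom tree: B1←B0 B2←B0 B3←B1 B4←B1 B5←B3 B6←B1 B7←B6 B8←B0 B9←B8
Dom at joins:
  B6: preds {B3,B4}: {B0,B1,B3} ∩ {B0,B1,B4} = {B0,B1}; idom=B1
  B8: preds {B0,B5,B9}: {B0} ∩ {B0,B1,B3,B5} ∩ {B0,B8,B9} = {B0}; idom=B0

DF derivation:
  join B6 pred B3: B3 stop@B1
  join B6 pred B4: B4 stop@B1
  join B8 pred B0: · stop@B0
  join B8 pred B5: B5→B3→B1 stop@B0
  join B8 pred B9: B9→B8 stop@B0
  DF(B0)=∅
  DF(B1)={B8}
  DF(B2)=∅
  DF(B3)={B6,B8}
  DF(B4)={B6}
  DF(B5)={B8}
  DF(B6)=∅
  DF(B7)=∅
  DF(B8)={B8}
  DF(B9)={B8}

DF(B3) = ["B6", "B8"]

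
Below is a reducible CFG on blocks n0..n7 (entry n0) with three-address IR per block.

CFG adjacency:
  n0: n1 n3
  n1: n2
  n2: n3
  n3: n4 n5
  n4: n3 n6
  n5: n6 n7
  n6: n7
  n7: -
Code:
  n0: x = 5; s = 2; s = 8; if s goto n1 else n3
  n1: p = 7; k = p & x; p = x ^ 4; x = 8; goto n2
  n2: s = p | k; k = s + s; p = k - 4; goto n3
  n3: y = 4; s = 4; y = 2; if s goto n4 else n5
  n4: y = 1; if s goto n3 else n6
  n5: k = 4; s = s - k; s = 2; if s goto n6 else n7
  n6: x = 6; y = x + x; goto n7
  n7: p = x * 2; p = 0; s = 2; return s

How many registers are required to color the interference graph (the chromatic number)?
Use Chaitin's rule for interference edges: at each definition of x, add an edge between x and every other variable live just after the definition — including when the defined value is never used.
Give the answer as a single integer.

Answer: 3

Derivation:
Block summaries:
  n0 def {s,x} use ∅
  n1 def {k,p,x} use {x}
  n2 def {k,p,s} use {k,p}
  n3 def {s,y} use ∅
  n4 def {y} use {s}
  n5 def {k,s} use {s}
  n6 def {x,y} use ∅
  n7 def {p,s} use {x}

Live sets:
  live n0: ∅→{x}
  live n1: {x}→{k,p,x}
  live n2: {k,p,x}→{x}
  live n3: {x}→{s,x}
  live n4: {s,x}→{x}
  live n5: {s,x}→{x}
  live n6: ∅→{x}
  live n7: {x}→∅

Interference:
  k — {p,s,x}
  p — {k,x}
  s — {k,x,y}
  x — {k,p,s,y}
  y — {s,x}

Registers:
  lower bound: {k,p,x} mutually conflict ⇒ χ ≥ 3
  3-colouring: R0={x}  R1={k,y}  R2={p,s}
  χ = 3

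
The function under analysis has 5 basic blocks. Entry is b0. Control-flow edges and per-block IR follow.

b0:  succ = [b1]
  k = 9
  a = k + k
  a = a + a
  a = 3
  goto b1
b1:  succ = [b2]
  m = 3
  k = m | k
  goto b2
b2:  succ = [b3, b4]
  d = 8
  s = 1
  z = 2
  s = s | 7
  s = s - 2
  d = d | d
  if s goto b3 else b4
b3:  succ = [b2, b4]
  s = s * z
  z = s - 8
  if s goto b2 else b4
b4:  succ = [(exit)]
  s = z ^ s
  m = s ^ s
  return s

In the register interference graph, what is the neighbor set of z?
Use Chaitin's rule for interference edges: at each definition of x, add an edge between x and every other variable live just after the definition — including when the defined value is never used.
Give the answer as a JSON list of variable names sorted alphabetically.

Answer: ["d", "s"]

Analysis:
Block summaries:
  b0 def {a,k} use ∅
  b1 def {k,m} use {k}
  b2 def {d,s,z} use ∅
  b3 def {s,z} use {s,z}
  b4 def {m,s} use {s,z}

Liveness:
  b0: in=∅ out={k}
  b1: in={k} out=∅
  b2: in=∅ out={s,z}
  b3: in={s,z} out={s,z}
  b4: in={s,z} out=∅

Conflict graph:
  a↔{k}
  d↔{s,z}
  k↔{a,m}
  m↔{k,s}
  s↔{d,m,z}
  z↔{d,s}

N(z) = ["d", "s"]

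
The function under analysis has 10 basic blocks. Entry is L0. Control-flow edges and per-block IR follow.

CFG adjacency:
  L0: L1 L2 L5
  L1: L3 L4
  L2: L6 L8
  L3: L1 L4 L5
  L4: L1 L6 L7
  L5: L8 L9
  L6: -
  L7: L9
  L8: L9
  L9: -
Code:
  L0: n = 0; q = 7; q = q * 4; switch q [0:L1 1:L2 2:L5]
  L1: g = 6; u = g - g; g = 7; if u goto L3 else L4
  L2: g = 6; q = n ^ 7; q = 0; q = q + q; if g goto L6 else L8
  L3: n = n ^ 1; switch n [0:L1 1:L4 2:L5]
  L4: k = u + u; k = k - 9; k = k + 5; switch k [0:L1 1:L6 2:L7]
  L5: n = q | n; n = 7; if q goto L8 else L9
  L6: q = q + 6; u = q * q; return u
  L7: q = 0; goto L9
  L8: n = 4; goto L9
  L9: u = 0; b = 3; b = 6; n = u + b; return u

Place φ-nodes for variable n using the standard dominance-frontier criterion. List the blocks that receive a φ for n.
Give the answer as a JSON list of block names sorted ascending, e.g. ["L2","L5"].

idom tree: L1←L0 L2←L0 L3←L1 L4←L1 L5←L0 L6←L0 L7←L4 L8←L0 L9←L0
Join-block Dom:
  L1: preds {L0,L3,L4}: {L0} ∩ {L0,L1,L3} ∩ {L0,L1,L4} = {L0}; idom=L0
  L4: preds {L1,L3}: {L0,L1} ∩ {L0,L1,L3} = {L0,L1}; idom=L1
  L5: preds {L0,L3}: {L0} ∩ {L0,L1,L3} = {L0}; idom=L0
  L6: preds {L2,L4}: {L0,L2} ∩ {L0,L1,L4} = {L0}; idom=L0
  L8: preds {L2,L5}: {L0,L2} ∩ {L0,L5} = {L0}; idom=L0
  L9: preds {L5,L7,L8}: {L0,L5} ∩ {L0,L1,L4,L7} ∩ {L0,L8} = {L0}; idom=L0

Frontier:
  L1←L0: walk · to L0
  L1←L3: walk L3→L1 to L0
  L1←L4: walk L4→L1 to L0
  L4←L1: walk · to L1
  L4←L3: walk L3 to L1
  L5←L0: walk · to L0
  L5←L3: walk L3→L1 to L0
  L6←L2: walk L2 to L0
  L6←L4: walk L4→L1 to L0
  L8←L2: walk L2 to L0
  L8←L5: walk L5 to L0
  L9←L5: walk L5 to L0
  L9←L7: walk L7→L4→L1 to L0
  L9←L8: walk L8 to L0
  DF(L0)=∅
  DF(L1)={L1,L5,L6,L9}
  DF(L2)={L6,L8}
  DF(L3)={L1,L4,L5}
  DF(L4)={L1,L6,L9}
  DF(L5)={L8,L9}
  DF(L6)=∅
  DF(L7)={L9}
  DF(L8)={L9}
  DF(L9)=∅

φ for n: defs {L0,L3,L5,L8,L9}
  DF⁺ = {L1,L4,L5,L6,L8,L9}

Answer: ["L1", "L4", "L5", "L6", "L8", "L9"]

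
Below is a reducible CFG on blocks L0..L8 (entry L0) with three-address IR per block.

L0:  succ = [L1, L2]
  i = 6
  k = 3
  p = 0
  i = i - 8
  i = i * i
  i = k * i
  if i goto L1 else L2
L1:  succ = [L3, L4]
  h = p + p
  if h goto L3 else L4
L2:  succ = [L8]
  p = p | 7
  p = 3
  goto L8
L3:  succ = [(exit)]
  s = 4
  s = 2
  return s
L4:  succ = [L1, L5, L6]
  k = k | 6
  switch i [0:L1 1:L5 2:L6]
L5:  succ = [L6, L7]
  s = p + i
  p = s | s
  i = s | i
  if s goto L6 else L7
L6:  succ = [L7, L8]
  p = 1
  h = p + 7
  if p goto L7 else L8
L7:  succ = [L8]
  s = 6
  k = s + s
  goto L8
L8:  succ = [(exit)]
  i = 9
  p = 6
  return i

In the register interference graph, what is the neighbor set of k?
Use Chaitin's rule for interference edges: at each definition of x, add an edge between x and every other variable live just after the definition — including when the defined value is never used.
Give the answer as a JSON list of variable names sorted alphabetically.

Per-block:
  L0: def={i,k,p} ue=∅
  L1: def={h} ue={p}
  L2: def={p} ue={p}
  L3: def={s} ue=∅
  L4: def={k} ue={i,k}
  L5: def={i,p,s} ue={i,p}
  L6: def={h,p} ue=∅
  L7: def={k,s} ue=∅
  L8: def={i,p} ue=∅

Liveness:
  L0 li=∅ lo={i,k,p}
  L1 li={i,k,p} lo={i,k,p}
  L2 li={p} lo=∅
  L3 li=∅ lo=∅
  L4 li={i,k,p} lo={i,k,p}
  L5 li={i,p} lo=∅
  L6 li=∅ lo=∅
  L7 li=∅ lo=∅
  L8 li=∅ lo=∅

Conflict graph:
  h: {i,k,p}
  i: {h,k,p,s}
  k: {h,i,p}
  p: {h,i,k,s}
  s: {i,p}

N(k) = ["h", "i", "p"]

Answer: ["h", "i", "p"]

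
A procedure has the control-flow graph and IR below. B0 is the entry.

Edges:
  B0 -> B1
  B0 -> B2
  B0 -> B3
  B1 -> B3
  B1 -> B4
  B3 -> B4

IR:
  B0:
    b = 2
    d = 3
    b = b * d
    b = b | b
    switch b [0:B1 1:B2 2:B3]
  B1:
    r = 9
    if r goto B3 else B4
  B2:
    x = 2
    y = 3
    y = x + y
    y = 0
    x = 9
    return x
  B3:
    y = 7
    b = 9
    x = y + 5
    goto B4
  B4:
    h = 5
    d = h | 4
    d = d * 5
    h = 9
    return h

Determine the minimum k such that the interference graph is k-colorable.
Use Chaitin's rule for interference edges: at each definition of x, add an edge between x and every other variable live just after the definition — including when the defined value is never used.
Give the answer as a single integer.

def/use:
  B0: def={b,d} ue=∅
  B1: def={r} ue=∅
  B2: def={x,y} ue=∅
  B3: def={b,x,y} ue=∅
  B4: def={d,h} ue=∅

Liveness:
  B0 li=∅ lo=∅
  B1 li=∅ lo=∅
  B2 li=∅ lo=∅
  B3 li=∅ lo=∅
  B4 li=∅ lo=∅

Conflict graph:
  b — {d,y}
  d — {b}
  h — ∅
  r — ∅
  x — {y}
  y — {b,x}

Chromatic number:
  {b,d} pairwise interfere (2-clique) ⇒ χ ≥ 2
  2-colouring: c0={b,h,r,x}  c1={d,y}
  χ = 2

Answer: 2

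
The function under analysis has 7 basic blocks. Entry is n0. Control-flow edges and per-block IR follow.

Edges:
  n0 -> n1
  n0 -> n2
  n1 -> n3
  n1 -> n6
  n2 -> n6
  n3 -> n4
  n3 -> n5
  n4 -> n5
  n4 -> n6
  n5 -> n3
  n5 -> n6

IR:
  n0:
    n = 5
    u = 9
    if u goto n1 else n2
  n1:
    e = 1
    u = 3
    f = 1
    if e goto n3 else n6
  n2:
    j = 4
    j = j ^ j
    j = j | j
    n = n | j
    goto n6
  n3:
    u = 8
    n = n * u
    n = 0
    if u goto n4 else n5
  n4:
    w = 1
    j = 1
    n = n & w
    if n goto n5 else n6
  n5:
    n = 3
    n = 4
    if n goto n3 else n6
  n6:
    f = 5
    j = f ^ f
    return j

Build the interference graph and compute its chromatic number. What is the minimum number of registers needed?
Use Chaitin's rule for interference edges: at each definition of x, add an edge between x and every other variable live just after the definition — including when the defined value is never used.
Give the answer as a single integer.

Answer: 3

Analysis:
Per-block:
  n0 def {n,u} use ∅
  n1 def {e,f,u} use ∅
  n2 def {j,n} use {n}
  n3 def {n,u} use {n}
  n4 def {j,n,w} use {n}
  n5 def {n} use ∅
  n6 def {f,j} use ∅

Live sets:
  n0 li=∅ lo={n}
  n1 li={n} lo={n}
  n2 li={n} lo=∅
  n3 li={n} lo={n}
  n4 li={n} lo=∅
  n5 li=∅ lo={n}
  n6 li=∅ lo=∅

Conflict graph:
  e↔{f,n,u}
  f↔{e,n}
  j↔{n,w}
  n↔{e,f,j,u,w}
  u↔{e,n}
  w↔{j,n}

Registers:
  clique {e,f,n} ⇒ need ≥ 3
  assign e→c1 f→c2 j→c1 n→c0 u→c2 w→c2 — no edge inside a register ⇒ χ ≤ 3
  χ = 3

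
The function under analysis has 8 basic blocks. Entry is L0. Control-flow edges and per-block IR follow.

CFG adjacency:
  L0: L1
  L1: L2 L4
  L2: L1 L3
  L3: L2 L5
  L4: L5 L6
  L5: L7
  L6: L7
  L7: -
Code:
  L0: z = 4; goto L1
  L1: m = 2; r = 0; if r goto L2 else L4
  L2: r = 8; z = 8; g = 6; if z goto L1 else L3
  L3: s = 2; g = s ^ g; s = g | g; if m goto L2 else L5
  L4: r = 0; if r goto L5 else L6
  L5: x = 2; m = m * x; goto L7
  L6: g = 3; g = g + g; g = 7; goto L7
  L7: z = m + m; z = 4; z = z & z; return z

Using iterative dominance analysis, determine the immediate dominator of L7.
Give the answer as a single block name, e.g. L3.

idom tree: L1←L0 L2←L1 L3←L2 L4←L1 L5←L1 L6←L4 L7←L1
Dom∩ at merges:
  L1: preds {L0,L2}: {L0} ∩ {L0,L1,L2} = {L0}; idom=L0
  L2: preds {L1,L3}: {L0,L1} ∩ {L0,L1,L2,L3} = {L0,L1}; idom=L1
  L5: preds {L3,L4}: {L0,L1,L2,L3} ∩ {L0,L1,L4} = {L0,L1}; idom=L1
  L7: preds {L5,L6}: {L0,L1,L5} ∩ {L0,L1,L4,L6} = {L0,L1}; idom=L1

idom(L7) = L1

Answer: L1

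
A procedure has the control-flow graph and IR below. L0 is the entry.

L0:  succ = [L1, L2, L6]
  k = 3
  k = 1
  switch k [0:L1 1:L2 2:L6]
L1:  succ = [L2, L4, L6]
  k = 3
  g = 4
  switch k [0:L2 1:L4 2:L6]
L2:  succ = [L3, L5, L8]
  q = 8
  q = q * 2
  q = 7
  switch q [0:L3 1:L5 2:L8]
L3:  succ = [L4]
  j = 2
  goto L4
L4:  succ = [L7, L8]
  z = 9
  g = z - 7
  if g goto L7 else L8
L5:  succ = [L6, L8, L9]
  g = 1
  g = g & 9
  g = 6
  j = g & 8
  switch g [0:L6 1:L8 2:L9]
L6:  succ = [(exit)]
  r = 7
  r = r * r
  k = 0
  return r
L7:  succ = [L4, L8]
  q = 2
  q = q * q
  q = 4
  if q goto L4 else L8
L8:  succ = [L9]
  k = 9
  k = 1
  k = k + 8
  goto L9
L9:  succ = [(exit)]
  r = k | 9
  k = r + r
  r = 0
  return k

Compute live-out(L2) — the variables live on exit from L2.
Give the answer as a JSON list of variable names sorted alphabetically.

Answer: ["k"]

Analysis:
def/use:
  L0: def={k} ue=∅
  L1: def={g,k} ue=∅
  L2: def={q} ue=∅
  L3: def={j} ue=∅
  L4: def={g,z} ue=∅
  L5: def={g,j} ue=∅
  L6: def={k,r} ue=∅
  L7: def={q} ue=∅
  L8: def={k} ue=∅
  L9: def={k,r} ue={k}

Live sets:
  L0 li=∅ lo={k}
  L1 li=∅ lo={k}
  L2 li={k} lo={k}
  L3 li=∅ lo=∅
  L4 li=∅ lo=∅
  L5 li={k} lo={k}
  L6 li=∅ lo=∅
  L7 li=∅ lo=∅
  L8 li=∅ lo={k}
  L9 li={k} lo=∅

live-out(L2) = ["k"]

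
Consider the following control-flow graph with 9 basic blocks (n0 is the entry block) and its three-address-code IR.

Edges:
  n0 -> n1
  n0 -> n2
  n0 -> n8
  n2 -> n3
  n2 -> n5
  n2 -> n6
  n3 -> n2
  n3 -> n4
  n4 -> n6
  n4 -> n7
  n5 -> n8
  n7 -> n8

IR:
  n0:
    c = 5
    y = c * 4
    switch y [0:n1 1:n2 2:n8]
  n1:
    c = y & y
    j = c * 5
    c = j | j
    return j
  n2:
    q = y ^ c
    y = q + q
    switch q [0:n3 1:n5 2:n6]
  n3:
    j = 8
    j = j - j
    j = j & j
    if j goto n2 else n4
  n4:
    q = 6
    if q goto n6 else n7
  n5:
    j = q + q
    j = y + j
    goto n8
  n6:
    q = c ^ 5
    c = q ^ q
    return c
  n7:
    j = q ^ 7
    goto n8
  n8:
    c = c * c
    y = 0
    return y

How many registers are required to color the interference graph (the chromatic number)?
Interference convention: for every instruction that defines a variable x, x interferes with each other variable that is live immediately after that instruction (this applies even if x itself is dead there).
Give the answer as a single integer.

Answer: 3

Derivation:
Block summaries:
  n0 def {c,y} use ∅
  n1 def {c,j} use {y}
  n2 def {q,y} use {c,y}
  n3 def {j} use ∅
  n4 def {q} use ∅
  n5 def {j} use {q,y}
  n6 def {c,q} use {c}
  n7 def {j} use {q}
  n8 def {c,y} use {c}

Live sets:
  live n0: ∅→{c,y}
  live n1: {y}→∅
  live n2: {c,y}→{c,q,y}
  live n3: {c,y}→{c,y}
  live n4: {c}→{c,q}
  live n5: {c,q,y}→{c}
  live n6: {c}→∅
  live n7: {c,q}→{c}
  live n8: {c}→∅

Interfere edges:
  c: {j,q,y}
  j: {c,y}
  q: {c,y}
  y: {c,j,q}

Colouring:
  {c,j,y} pairwise interfere (3-clique) ⇒ χ ≥ 3
  assign c→c0 j→c2 q→c2 y→c1 — no edge inside a register ⇒ χ ≤ 3
  χ = 3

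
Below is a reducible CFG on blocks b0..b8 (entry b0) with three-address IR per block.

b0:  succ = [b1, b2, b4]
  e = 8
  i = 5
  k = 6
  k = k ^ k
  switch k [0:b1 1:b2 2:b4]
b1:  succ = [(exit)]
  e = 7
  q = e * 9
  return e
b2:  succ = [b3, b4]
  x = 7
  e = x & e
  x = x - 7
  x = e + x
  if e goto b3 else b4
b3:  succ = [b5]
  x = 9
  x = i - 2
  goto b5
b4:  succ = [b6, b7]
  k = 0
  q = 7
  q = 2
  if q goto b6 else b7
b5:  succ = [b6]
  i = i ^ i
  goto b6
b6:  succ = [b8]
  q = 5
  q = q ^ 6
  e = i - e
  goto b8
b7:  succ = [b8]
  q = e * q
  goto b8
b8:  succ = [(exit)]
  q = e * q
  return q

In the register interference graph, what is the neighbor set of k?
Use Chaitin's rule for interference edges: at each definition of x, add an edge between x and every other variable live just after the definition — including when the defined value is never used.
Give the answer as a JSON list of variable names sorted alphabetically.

Block summaries:
  b0: def={e,i,k} ue=∅
  b1: def={e,q} ue=∅
  b2: def={e,x} ue={e}
  b3: def={x} ue={i}
  b4: def={k,q} ue=∅
  b5: def={i} ue={i}
  b6: def={e,q} ue={e,i}
  b7: def={q} ue={e,q}
  b8: def={q} ue={e,q}

Liveness:
  b0: in=∅ out={e,i}
  b1: in=∅ out=∅
  b2: in={e,i} out={e,i}
  b3: in={e,i} out={e,i}
  b4: in={e,i} out={e,i,q}
  b5: in={e,i} out={e,i}
  b6: in={e,i} out={e,q}
  b7: in={e,q} out={e,q}
  b8: in={e,q} out=∅

Conflict graph:
  e — {i,k,q,x}
  i — {e,k,q,x}
  k — {e,i}
  q — {e,i}
  x — {e,i}

N(k) = ["e", "i"]

Answer: ["e", "i"]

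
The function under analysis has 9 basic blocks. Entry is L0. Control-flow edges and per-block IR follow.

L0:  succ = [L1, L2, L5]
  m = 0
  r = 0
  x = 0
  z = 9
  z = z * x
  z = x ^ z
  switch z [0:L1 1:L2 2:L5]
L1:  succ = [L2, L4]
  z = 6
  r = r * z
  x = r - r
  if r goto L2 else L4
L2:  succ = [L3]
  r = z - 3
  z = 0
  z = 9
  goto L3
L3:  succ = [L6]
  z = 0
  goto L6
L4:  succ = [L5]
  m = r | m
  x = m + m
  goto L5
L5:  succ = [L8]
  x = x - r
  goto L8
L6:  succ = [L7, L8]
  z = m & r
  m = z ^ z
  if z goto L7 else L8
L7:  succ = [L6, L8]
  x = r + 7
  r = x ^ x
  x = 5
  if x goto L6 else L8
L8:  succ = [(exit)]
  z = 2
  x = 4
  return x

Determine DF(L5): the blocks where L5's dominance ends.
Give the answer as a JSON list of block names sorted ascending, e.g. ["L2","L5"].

idom tree: L1←L0 L2←L0 L3←L2 L4←L1 L5←L0 L6←L3 L7←L6 L8←L0
Dom at joins:
  L2: preds {L0,L1}: {L0} ∩ {L0,L1} = {L0}; idom=L0
  L5: preds {L0,L4}: {L0} ∩ {L0,L1,L4} = {L0}; idom=L0
  L6: preds {L3,L7}: {L0,L2,L3} ∩ {L0,L2,L3,L6,L7} = {L0,L2,L3}; idom=L3
  L8: preds {L5,L6,L7}: {L0,L5} ∩ {L0,L2,L3,L6} ∩ {L0,L2,L3,L6,L7} = {L0}; idom=L0

DF derivation:
  join L2 pred L0: · stop@L0
  join L2 pred L1: L1 stop@L0
  join L5 pred L0: · stop@L0
  join L5 pred L4: L4→L1 stop@L0
  join L6 pred L3: · stop@L3
  join L6 pred L7: L7→L6 stop@L3
  join L8 pred L5: L5 stop@L0
  join L8 pred L6: L6→L3→L2 stop@L0
  join L8 pred L7: L7→L6→L3→L2 stop@L0
  DF(L0)=∅
  DF(L1)={L2,L5}
  DF(L2)={L8}
  DF(L3)={L8}
  DF(L4)={L5}
  DF(L5)={L8}
  DF(L6)={L6,L8}
  DF(L7)={L6,L8}
  DF(L8)=∅

DF(L5) = ["L8"]

Answer: ["L8"]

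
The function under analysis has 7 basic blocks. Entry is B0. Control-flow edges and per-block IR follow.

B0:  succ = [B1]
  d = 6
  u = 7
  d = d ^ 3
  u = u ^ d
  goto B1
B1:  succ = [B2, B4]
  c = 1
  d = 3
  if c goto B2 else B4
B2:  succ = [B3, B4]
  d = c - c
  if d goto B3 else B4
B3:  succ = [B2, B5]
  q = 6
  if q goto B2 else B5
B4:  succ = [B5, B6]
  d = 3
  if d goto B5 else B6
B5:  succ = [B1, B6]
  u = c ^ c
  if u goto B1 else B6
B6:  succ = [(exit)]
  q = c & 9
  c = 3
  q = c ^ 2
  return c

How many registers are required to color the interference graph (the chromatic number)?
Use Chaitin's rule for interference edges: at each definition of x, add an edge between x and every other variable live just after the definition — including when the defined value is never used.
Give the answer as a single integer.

Answer: 3

Working:
def/use:
  B0 def {d,u} use ∅
  B1 def {c,d} use ∅
  B2 def {d} use {c}
  B3 def {q} use ∅
  B4 def {d} use ∅
  B5 def {u} use {c}
  B6 def {c,q} use {c}

Live sets:
  live B0: ∅→∅
  live B1: ∅→{c}
  live B2: {c}→{c}
  live B3: {c}→{c}
  live B4: {c}→{c}
  live B5: {c}→{c}
  live B6: {c}→∅

Conflict graph:
  c — {d,q,u}
  d — {c,u}
  q — {c}
  u — {c,d}

Colouring:
  lower bound: {c,d,u} mutually conflict ⇒ χ ≥ 3
  assign c→c0 d→c1 q→c1 u→c2 — no edge inside a register ⇒ χ ≤ 3
  χ = 3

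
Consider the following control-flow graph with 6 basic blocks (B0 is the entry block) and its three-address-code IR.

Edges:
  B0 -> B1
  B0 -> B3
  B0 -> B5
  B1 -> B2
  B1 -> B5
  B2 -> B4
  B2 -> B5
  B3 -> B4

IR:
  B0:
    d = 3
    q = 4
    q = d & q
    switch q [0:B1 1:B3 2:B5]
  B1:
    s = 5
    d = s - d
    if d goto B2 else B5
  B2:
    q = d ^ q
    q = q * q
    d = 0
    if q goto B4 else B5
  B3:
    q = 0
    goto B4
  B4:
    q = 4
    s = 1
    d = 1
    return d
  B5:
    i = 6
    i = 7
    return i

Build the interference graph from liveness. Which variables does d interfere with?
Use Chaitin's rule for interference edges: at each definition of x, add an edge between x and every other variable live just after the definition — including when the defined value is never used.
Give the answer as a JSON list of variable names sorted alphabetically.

def/use:
  B0: {d,q} / ∅
  B1: {d,s} / {d}
  B2: {d,q} / {d,q}
  B3: {q} / ∅
  B4: {d,q,s} / ∅
  B5: {i} / ∅

Liveness:
  B0 li=∅ lo={d,q}
  B1 li={d,q} lo={d,q}
  B2 li={d,q} lo=∅
  B3 li=∅ lo=∅
  B4 li=∅ lo=∅
  B5 li=∅ lo=∅

Conflict graph:
  d↔{q,s}
  i↔∅
  q↔{d,s}
  s↔{d,q}

N(d) = ["q", "s"]

Answer: ["q", "s"]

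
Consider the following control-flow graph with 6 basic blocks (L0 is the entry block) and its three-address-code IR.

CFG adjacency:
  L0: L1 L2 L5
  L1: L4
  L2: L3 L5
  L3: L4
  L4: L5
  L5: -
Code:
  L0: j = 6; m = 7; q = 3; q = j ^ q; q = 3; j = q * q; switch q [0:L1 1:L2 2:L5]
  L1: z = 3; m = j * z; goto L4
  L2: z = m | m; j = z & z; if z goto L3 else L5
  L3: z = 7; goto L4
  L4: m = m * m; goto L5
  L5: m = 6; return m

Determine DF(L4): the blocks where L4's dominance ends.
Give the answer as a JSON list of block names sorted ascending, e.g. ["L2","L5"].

Answer: ["L5"]

Working:
idom tree: L1←L0 L2←L0 L3←L2 L4←L0 L5←L0
Join-block Dom:
  L4: preds {L1,L3}: {L0,L1} ∩ {L0,L2,L3} = {L0}; idom=L0
  L5: preds {L0,L2,L4}: {L0} ∩ {L0,L2} ∩ {L0,L4} = {L0}; idom=L0

DF derivation:
  join L4 pred L1: L1 stop@L0
  join L4 pred L3: L3→L2 stop@L0
  join L5 pred L0: · stop@L0
  join L5 pred L2: L2 stop@L0
  join L5 pred L4: L4 stop@L0
  L0: DF=∅
  L1: DF={L4}
  L2: DF={L4,L5}
  L3: DF={L4}
  L4: DF={L5}
  L5: DF=∅

DF(L4) = ["L5"]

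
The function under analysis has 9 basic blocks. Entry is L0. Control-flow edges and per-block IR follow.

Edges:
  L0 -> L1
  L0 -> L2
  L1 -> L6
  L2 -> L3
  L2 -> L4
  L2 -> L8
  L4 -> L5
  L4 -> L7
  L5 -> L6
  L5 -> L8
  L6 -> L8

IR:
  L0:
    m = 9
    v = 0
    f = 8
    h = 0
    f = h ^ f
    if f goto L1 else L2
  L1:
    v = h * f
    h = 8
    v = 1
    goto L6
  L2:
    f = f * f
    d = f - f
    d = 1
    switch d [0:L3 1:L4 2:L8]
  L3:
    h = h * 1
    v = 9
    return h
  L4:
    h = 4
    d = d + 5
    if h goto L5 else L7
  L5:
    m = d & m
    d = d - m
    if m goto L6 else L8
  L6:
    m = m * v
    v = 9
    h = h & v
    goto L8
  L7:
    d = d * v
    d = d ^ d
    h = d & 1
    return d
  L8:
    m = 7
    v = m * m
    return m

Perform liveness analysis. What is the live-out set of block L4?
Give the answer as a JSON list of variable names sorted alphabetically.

Answer: ["d", "h", "m", "v"]

Analysis:
def/use:
  L0: {f,h,m,v} / ∅
  L1: {h,v} / {f,h}
  L2: {d,f} / {f}
  L3: {h,v} / {h}
  L4: {d,h} / {d}
  L5: {d,m} / {d,m}
  L6: {h,m,v} / {h,m,v}
  L7: {d,h} / {d,v}
  L8: {m,v} / ∅

Live sets:
  L0: in=∅ out={f,h,m,v}
  L1: in={f,h,m} out={h,m,v}
  L2: in={f,h,m,v} out={d,h,m,v}
  L3: in={h} out=∅
  L4: in={d,m,v} out={d,h,m,v}
  L5: in={d,h,m,v} out={h,m,v}
  L6: in={h,m,v} out=∅
  L7: in={d,v} out=∅
  L8: in=∅ out=∅

live-out(L4) = ["d", "h", "m", "v"]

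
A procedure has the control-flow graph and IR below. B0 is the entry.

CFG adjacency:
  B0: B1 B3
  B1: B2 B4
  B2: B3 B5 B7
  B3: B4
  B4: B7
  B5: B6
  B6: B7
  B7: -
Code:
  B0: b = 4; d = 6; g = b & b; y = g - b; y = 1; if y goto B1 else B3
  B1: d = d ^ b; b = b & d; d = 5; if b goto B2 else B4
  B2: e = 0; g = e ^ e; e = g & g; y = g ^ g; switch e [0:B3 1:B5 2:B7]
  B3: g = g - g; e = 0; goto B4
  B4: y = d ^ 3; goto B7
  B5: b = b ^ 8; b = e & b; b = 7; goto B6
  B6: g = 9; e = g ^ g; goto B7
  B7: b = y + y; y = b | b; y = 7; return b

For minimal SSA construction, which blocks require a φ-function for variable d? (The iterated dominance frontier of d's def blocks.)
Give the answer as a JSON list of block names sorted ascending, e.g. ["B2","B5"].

Answer: ["B3", "B4", "B7"]

Derivation:
idom tree: B1←B0 B2←B1 B3←B0 B4←B0 B5←B2 B6←B5 B7←B0
Join-block Dom:
  B3: preds {B0,B2}: {B0} ∩ {B0,B1,B2} = {B0}; idom=B0
  B4: preds {B1,B3}: {B0,B1} ∩ {B0,B3} = {B0}; idom=B0
  B7: preds {B2,B4,B6}: {B0,B1,B2} ∩ {B0,B4} ∩ {B0,B1,B2,B5,B6} = {B0}; idom=B0

Frontier:
  B3←B0: walk · to B0
  B3←B2: walk B2→B1 to B0
  B4←B1: walk B1 to B0
  B4←B3: walk B3 to B0
  B7←B2: walk B2→B1 to B0
  B7←B4: walk B4 to B0
  B7←B6: walk B6→B5→B2→B1 to B0
  B0 → ∅
  B1 → {B3,B4,B7}
  B2 → {B3,B7}
  B3 → {B4}
  B4 → {B7}
  B5 → {B7}
  B6 → {B7}
  B7 → ∅

φ for d: defs {B0,B1}
  DF⁺ = {B3,B4,B7}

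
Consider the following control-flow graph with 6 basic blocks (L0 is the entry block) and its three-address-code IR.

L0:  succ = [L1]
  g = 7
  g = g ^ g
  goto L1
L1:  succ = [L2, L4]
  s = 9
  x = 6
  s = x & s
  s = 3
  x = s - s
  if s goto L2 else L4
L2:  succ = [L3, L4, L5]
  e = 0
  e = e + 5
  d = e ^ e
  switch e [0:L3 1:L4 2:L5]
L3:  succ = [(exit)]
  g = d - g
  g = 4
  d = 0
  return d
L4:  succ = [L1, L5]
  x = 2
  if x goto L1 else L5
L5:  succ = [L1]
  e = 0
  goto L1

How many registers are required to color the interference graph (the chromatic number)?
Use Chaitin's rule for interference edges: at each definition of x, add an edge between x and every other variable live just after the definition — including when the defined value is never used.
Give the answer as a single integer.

def/use:
  L0: {g} / ∅
  L1: {s,x} / ∅
  L2: {d,e} / ∅
  L3: {d,g} / {d,g}
  L4: {x} / ∅
  L5: {e} / ∅

Backward fixpoint:
  L0 li=∅ lo={g}
  L1 li={g} lo={g}
  L2 li={g} lo={d,g}
  L3 li={d,g} lo=∅
  L4 li={g} lo={g}
  L5 li={g} lo={g}

Interfere edges:
  d — {e,g}
  e — {d,g}
  g — {d,e,s,x}
  s — {g,x}
  x — {g,s}

Chromatic number:
  {d,e,g} pairwise interfere (3-clique) ⇒ χ ≥ 3
  assign d→c1 e→c2 g→c0 s→c1 x→c2 — no edge inside a register ⇒ χ ≤ 3
  χ = 3

Answer: 3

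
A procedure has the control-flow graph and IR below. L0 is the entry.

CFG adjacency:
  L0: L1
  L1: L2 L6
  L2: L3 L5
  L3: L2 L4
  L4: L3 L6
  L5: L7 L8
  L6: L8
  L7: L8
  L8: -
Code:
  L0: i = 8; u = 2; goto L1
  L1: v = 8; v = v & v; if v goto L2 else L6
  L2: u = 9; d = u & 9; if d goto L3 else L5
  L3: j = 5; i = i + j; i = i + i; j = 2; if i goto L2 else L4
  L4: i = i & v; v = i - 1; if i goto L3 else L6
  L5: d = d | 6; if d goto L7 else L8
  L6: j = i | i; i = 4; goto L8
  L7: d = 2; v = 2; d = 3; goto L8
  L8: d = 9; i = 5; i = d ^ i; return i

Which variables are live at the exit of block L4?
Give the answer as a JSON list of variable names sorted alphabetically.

def/use:
  L0: {i,u} / ∅
  L1: {v} / ∅
  L2: {d,u} / ∅
  L3: {i,j} / {i}
  L4: {i,v} / {i,v}
  L5: {d} / {d}
  L6: {i,j} / {i}
  L7: {d,v} / ∅
  L8: {d,i} / ∅

Live sets:
  L0 li=∅ lo={i}
  L1 li={i} lo={i,v}
  L2 li={i,v} lo={d,i,v}
  L3 li={i,v} lo={i,v}
  L4 li={i,v} lo={i,v}
  L5 li={d} lo=∅
  L6 li={i} lo=∅
  L7 li=∅ lo=∅
  L8 li=∅ lo=∅

live-out(L4) = ["i", "v"]

Answer: ["i", "v"]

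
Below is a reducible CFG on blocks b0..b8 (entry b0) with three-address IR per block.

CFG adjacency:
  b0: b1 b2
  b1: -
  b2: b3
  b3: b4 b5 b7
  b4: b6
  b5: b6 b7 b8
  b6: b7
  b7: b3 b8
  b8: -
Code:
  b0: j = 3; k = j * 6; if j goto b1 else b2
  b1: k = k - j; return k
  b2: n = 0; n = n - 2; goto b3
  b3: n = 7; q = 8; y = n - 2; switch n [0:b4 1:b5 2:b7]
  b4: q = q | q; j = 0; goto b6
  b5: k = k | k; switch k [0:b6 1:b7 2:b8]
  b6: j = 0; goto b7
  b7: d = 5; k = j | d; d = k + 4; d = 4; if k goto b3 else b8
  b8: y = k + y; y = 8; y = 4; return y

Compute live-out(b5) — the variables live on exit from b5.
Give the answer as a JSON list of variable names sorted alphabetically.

def/use:
  b0 def {j,k} use ∅
  b1 def {k} use {j,k}
  b2 def {n} use ∅
  b3 def {n,q,y} use ∅
  b4 def {j,q} use {q}
  b5 def {k} use {k}
  b6 def {j} use ∅
  b7 def {d,k} use {j}
  b8 def {y} use {k,y}

Backward fixpoint:
  live b0: ∅→{j,k}
  live b1: {j,k}→∅
  live b2: {j,k}→{j,k}
  live b3: {j,k}→{j,k,q,y}
  live b4: {q,y}→{y}
  live b5: {j,k,y}→{j,k,y}
  live b6: {y}→{j,y}
  live b7: {j,y}→{j,k,y}
  live b8: {k,y}→∅

live-out(b5) = ["j", "k", "y"]

Answer: ["j", "k", "y"]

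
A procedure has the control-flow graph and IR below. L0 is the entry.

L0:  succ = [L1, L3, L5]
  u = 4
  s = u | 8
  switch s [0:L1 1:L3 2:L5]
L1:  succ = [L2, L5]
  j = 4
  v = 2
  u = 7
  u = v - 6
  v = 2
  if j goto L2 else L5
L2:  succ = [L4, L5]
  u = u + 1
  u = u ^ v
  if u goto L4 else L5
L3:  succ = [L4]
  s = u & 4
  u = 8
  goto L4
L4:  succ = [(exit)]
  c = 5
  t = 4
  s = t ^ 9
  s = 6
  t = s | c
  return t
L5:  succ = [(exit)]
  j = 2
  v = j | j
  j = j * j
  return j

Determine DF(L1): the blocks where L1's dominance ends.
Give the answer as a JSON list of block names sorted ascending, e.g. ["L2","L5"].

Answer: ["L4", "L5"]

Working:
idom tree: L1←L0 L2←L1 L3←L0 L4←L0 L5←L0
Join-block Dom:
  L4: preds {L2,L3}: {L0,L1,L2} ∩ {L0,L3} = {L0}; idom=L0
  L5: preds {L0,L1,L2}: {L0} ∩ {L0,L1} ∩ {L0,L1,L2} = {L0}; idom=L0

DF walk-up:
  L4←L2: walk L2→L1 to L0
  L4←L3: walk L3 to L0
  L5←L0: walk · to L0
  L5←L1: walk L1 to L0
  L5←L2: walk L2→L1 to L0
  DF(L0)=∅
  DF(L1)={L4,L5}
  DF(L2)={L4,L5}
  DF(L3)={L4}
  DF(L4)=∅
  DF(L5)=∅

DF(L1) = ["L4", "L5"]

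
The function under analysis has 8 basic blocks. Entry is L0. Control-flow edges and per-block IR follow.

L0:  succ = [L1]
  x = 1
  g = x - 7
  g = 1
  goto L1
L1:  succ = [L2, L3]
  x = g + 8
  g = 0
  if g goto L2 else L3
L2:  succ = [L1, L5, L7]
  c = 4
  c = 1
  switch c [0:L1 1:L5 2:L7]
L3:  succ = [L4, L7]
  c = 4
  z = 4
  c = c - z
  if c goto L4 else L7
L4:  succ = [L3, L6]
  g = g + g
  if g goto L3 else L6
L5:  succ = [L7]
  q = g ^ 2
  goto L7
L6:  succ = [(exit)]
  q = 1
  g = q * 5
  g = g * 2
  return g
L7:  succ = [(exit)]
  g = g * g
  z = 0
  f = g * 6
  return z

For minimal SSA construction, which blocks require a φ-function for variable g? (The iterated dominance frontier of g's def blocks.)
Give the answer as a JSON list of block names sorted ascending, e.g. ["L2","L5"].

Answer: ["L1", "L3", "L7"]

Derivation:
idom tree: L1←L0 L2←L1 L3←L1 L4←L3 L5←L2 L6←L4 L7←L1
Join-block Dom:
  L1: preds {L0,L2}: {L0} ∩ {L0,L1,L2} = {L0}; idom=L0
  L3: preds {L1,L4}: {L0,L1} ∩ {L0,L1,L3,L4} = {L0,L1}; idom=L1
  L7: preds {L2,L3,L5}: {L0,L1,L2} ∩ {L0,L1,L3} ∩ {L0,L1,L2,L5} = {L0,L1}; idom=L1

DF derivation:
  join L1 pred L0: · stop@L0
  join L1 pred L2: L2→L1 stop@L0
  join L3 pred L1: · stop@L1
  join L3 pred L4: L4→L3 stop@L1
  join L7 pred L2: L2 stop@L1
  join L7 pred L3: L3 stop@L1
  join L7 pred L5: L5→L2 stop@L1
  DF(L0)=∅
  DF(L1)={L1}
  DF(L2)={L1,L7}
  DF(L3)={L3,L7}
  DF(L4)={L3}
  DF(L5)={L7}
  DF(L6)=∅
  DF(L7)=∅

φ for g: defs {L0,L1,L4,L6,L7}
  DF⁺ = {L1,L3,L7}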